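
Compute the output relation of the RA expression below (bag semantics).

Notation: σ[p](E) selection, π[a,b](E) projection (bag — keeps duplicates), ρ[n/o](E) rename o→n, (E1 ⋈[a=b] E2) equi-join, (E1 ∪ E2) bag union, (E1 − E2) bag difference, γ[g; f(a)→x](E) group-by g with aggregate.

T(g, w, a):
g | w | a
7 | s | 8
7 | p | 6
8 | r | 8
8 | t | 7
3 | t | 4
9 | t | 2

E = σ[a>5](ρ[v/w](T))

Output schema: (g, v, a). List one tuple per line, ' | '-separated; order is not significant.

Stepwise |·|:
  T → 6
  ρ[v/w](T) → 6
  σ[a>5](ρ[v/w](T)) → 4

== RESULT ==
g | v | a
7 | p | 6
7 | s | 8
8 | r | 8
8 | t | 7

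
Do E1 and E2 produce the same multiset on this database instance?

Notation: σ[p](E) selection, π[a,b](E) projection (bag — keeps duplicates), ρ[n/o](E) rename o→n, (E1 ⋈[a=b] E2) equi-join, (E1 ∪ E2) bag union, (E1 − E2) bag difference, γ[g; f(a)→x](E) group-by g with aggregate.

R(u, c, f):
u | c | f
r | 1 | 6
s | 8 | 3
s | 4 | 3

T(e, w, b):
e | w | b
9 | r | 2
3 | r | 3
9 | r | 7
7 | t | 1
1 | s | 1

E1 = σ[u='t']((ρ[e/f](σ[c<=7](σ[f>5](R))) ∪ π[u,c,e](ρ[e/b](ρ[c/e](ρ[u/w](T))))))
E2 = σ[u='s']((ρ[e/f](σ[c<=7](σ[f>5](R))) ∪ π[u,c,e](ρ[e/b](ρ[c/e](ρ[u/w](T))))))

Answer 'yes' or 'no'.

E1 row counts bottom-up:
  R → 3
  σ[f>5](R) → 1
  σ[c<=7](σ[f>5](R)) → 1
  ρ[e/f](σ[c<=7](σ[f>5](R))) → 1
  T → 5
  ρ[u/w](T) → 5
  ρ[c/e](ρ[u/w](T)) → 5
  ρ[e/b](ρ[c/e](ρ[u/w](T))) → 5
  π[u,c,e](ρ[e/b](ρ[c/e](ρ[u/w](T)))) → 5
  (ρ[e/f](σ[c<=7](σ[f>5](R))) ∪ π[u,c,e](ρ[e/b](ρ[c/e](ρ[u/w](T))))) → 6
  σ[u='t']((ρ[e/f](σ[c<=7](σ[f>5](R))) ∪ π[u,c,e](ρ[e/b](ρ[c/e](ρ[u/w](T)))))) → 1
E2 row counts bottom-up:
  R → 3
  σ[f>5](R) → 1
  σ[c<=7](σ[f>5](R)) → 1
  ρ[e/f](σ[c<=7](σ[f>5](R))) → 1
  T → 5
  ρ[u/w](T) → 5
  ρ[c/e](ρ[u/w](T)) → 5
  ρ[e/b](ρ[c/e](ρ[u/w](T))) → 5
  π[u,c,e](ρ[e/b](ρ[c/e](ρ[u/w](T)))) → 5
  (ρ[e/f](σ[c<=7](σ[f>5](R))) ∪ π[u,c,e](ρ[e/b](ρ[c/e](ρ[u/w](T))))) → 6
  σ[u='s']((ρ[e/f](σ[c<=7](σ[f>5](R))) ∪ π[u,c,e](ρ[e/b](ρ[c/e](ρ[u/w](T)))))) → 1

E1 result:
u | c | e
t | 7 | 1
E2 result:
u | c | e
s | 1 | 1
Witness: ('s', 1, 1) appears 0× in E1 but 1× in E2.

no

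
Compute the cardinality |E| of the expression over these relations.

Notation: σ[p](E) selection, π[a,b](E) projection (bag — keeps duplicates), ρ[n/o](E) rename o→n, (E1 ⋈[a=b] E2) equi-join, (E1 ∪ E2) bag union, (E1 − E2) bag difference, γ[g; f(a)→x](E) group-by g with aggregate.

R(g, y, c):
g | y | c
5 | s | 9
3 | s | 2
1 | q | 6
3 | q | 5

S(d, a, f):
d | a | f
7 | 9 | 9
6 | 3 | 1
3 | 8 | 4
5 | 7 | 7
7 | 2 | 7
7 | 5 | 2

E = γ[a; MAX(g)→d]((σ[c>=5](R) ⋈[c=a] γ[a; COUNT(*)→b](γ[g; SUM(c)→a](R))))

Stepwise |·|:
  R → 4
  σ[c>=5](R) → 3
  R → 4
  γ[g; SUM(c)→a](R) → 3
  γ[a; COUNT(*)→b](γ[g; SUM(c)→a](R)) → 3
  (σ[c>=5](R) ⋈[c=a] γ[a; COUNT(*)→b](γ[g; SUM(c)→a](R))) → 2
  γ[a; MAX(g)→d]((σ[c>=5](R) ⋈[c=a] γ[a; COUNT(*)→b](γ[g; SUM(c)→a](R)))) → 2

|E| = 2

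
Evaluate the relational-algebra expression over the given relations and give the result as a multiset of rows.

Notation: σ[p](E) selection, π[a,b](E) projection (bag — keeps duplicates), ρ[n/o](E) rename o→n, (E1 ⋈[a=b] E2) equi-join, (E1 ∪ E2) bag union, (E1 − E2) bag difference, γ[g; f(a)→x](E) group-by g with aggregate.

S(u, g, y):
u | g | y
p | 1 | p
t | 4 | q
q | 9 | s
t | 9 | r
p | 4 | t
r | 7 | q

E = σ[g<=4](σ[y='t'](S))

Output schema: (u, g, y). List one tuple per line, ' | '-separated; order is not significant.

Stepwise |·|:
  S → 6
  σ[y='t'](S) → 1
  σ[g<=4](σ[y='t'](S)) → 1

== RESULT ==
u | g | y
p | 4 | t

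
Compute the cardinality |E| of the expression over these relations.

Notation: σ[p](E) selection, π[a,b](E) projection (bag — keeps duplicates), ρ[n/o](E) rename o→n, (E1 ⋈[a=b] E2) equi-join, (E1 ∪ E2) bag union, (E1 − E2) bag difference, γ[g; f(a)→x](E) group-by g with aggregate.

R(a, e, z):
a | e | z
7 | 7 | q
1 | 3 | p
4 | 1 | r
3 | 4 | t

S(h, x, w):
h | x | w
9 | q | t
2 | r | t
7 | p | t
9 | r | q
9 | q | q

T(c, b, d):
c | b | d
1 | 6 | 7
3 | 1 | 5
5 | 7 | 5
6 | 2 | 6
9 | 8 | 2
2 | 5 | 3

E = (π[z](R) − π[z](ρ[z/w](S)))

Per-node cardinality:
  R → 4
  π[z](R) → 4
  S → 5
  ρ[z/w](S) → 5
  π[z](ρ[z/w](S)) → 5
  (π[z](R) − π[z](ρ[z/w](S))) → 2

|E| = 2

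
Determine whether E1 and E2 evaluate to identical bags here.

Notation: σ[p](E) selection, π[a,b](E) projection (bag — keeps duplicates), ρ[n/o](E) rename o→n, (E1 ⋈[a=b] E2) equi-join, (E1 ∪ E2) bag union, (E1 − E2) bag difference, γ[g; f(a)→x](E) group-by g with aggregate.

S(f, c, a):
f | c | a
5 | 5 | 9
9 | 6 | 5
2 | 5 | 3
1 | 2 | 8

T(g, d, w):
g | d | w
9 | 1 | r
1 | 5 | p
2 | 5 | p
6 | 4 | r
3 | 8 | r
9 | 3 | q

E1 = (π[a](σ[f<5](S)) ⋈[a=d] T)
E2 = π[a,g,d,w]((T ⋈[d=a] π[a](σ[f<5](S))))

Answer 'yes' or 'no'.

E1 stepwise |·|:
  S → 4
  σ[f<5](S) → 2
  π[a](σ[f<5](S)) → 2
  T → 6
  (π[a](σ[f<5](S)) ⋈[a=d] T) → 2
E2 stepwise |·|:
  T → 6
  S → 4
  σ[f<5](S) → 2
  π[a](σ[f<5](S)) → 2
  (T ⋈[d=a] π[a](σ[f<5](S))) → 2
  π[a,g,d,w]((T ⋈[d=a] π[a](σ[f<5](S)))) → 2

E1 and E2 produce the same multiset:
a | g | d | w
3 | 9 | 3 | q
8 | 3 | 8 | r

yes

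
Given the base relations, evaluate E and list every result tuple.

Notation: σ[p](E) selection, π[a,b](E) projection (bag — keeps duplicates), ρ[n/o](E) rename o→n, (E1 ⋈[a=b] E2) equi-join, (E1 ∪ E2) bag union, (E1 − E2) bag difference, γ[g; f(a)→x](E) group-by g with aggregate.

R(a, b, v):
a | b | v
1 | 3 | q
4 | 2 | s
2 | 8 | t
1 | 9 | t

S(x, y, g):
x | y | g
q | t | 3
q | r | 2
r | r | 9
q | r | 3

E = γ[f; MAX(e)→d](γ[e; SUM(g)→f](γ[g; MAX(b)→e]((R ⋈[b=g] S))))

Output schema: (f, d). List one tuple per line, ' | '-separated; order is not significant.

Row counts bottom-up:
  R → 4
  S → 4
  (R ⋈[b=g] S) → 4
  γ[g; MAX(b)→e]((R ⋈[b=g] S)) → 3
  γ[e; SUM(g)→f](γ[g; MAX(b)→e]((R ⋈[b=g] S))) → 3
  γ[f; MAX(e)→d](γ[e; SUM(g)→f](γ[g; MAX(b)→e]((R ⋈[b=g] S)))) → 3

== RESULT ==
f | d
2 | 2
3 | 3
9 | 9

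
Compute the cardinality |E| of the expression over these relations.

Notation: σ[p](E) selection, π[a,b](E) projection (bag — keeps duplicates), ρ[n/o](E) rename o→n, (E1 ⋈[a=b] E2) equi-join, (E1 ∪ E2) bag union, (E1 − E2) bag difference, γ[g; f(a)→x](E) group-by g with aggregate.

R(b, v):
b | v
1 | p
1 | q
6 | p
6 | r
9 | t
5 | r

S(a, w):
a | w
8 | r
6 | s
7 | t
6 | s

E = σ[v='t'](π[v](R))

Subexpression sizes:
  R → 6
  π[v](R) → 6
  σ[v='t'](π[v](R)) → 1

|E| = 1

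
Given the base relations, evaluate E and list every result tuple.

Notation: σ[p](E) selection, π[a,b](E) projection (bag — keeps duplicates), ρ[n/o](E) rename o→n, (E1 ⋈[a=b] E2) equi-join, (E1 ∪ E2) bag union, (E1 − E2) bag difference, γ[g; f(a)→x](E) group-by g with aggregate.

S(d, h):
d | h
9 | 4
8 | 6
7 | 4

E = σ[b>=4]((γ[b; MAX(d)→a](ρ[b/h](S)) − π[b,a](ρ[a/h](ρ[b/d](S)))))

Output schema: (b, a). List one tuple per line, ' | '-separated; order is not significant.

Subexpression sizes:
  S → 3
  ρ[b/h](S) → 3
  γ[b; MAX(d)→a](ρ[b/h](S)) → 2
  S → 3
  ρ[b/d](S) → 3
  ρ[a/h](ρ[b/d](S)) → 3
  π[b,a](ρ[a/h](ρ[b/d](S))) → 3
  (γ[b; MAX(d)→a](ρ[b/h](S)) − π[b,a](ρ[a/h](ρ[b/d](S)))) → 2
  σ[b>=4]((γ[b; MAX(d)→a](ρ[b/h](S)) − π[b,a](ρ[a/h](ρ[b/d](S))))) → 2

== RESULT ==
b | a
4 | 9
6 | 8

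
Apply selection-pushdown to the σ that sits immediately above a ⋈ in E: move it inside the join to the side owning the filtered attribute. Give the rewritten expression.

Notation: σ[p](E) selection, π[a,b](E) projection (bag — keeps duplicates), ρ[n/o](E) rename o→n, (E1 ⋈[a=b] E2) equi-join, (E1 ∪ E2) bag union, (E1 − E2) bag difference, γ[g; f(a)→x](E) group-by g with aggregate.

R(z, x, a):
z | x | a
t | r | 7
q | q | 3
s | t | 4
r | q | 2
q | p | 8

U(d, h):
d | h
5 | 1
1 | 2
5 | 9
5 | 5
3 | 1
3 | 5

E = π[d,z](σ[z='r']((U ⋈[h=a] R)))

σ filters on z, owned by the right side.
E' = π[d,z]((U ⋈[h=a] σ[z='r'](R)))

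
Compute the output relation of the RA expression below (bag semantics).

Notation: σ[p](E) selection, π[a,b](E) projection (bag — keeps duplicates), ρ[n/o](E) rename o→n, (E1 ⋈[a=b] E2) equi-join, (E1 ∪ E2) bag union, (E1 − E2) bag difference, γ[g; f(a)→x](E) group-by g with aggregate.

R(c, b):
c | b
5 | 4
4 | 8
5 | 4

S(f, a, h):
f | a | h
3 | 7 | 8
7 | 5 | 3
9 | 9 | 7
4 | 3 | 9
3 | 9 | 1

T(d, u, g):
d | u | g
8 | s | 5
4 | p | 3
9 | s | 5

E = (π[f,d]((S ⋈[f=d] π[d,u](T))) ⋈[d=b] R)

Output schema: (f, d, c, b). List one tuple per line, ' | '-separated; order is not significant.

Row counts bottom-up:
  S → 5
  T → 3
  π[d,u](T) → 3
  (S ⋈[f=d] π[d,u](T)) → 2
  π[f,d]((S ⋈[f=d] π[d,u](T))) → 2
  R → 3
  (π[f,d]((S ⋈[f=d] π[d,u](T))) ⋈[d=b] R) → 2

== RESULT ==
f | d | c | b
4 | 4 | 5 | 4
4 | 4 | 5 | 4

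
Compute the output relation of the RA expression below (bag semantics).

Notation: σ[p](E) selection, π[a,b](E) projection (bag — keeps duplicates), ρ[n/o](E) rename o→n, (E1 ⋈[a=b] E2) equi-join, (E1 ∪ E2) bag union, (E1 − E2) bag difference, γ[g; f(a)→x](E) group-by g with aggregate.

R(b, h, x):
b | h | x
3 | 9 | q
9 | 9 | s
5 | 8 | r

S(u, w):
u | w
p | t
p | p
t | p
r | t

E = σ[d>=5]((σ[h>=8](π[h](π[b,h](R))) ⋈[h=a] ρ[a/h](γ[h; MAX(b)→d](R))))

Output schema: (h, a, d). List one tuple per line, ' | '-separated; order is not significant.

Stepwise |·|:
  R → 3
  π[b,h](R) → 3
  π[h](π[b,h](R)) → 3
  σ[h>=8](π[h](π[b,h](R))) → 3
  R → 3
  γ[h; MAX(b)→d](R) → 2
  ρ[a/h](γ[h; MAX(b)→d](R)) → 2
  (σ[h>=8](π[h](π[b,h](R))) ⋈[h=a] ρ[a/h](γ[h; MAX(b)→d](R))) → 3
  σ[d>=5]((σ[h>=8](π[h](π[b,h](R))) ⋈[h=a] ρ[a/h](γ[h; MAX(b)→d](R)))) → 3

== RESULT ==
h | a | d
8 | 8 | 5
9 | 9 | 9
9 | 9 | 9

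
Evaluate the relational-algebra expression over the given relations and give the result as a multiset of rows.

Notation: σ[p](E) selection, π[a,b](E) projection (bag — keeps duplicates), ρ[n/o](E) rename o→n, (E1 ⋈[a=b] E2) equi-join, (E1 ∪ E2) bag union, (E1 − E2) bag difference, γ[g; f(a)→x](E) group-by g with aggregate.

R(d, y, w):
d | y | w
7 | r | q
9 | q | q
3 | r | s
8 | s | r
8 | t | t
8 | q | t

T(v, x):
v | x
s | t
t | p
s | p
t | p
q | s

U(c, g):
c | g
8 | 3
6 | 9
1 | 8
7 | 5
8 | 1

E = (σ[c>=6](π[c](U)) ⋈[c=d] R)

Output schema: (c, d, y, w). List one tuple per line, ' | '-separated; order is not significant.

Per-node cardinality:
  U → 5
  π[c](U) → 5
  σ[c>=6](π[c](U)) → 4
  R → 6
  (σ[c>=6](π[c](U)) ⋈[c=d] R) → 7

== RESULT ==
c | d | y | w
7 | 7 | r | q
8 | 8 | q | t
8 | 8 | q | t
8 | 8 | s | r
8 | 8 | s | r
8 | 8 | t | t
8 | 8 | t | t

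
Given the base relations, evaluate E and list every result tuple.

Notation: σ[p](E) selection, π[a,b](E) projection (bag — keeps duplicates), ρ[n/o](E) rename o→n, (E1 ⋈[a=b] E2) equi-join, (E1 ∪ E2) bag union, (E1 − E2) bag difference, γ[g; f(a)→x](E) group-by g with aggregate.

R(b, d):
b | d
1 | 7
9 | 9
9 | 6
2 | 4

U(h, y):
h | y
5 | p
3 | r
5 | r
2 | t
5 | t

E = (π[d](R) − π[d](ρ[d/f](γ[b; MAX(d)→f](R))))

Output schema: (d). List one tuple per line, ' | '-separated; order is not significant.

Per-node cardinality:
  R → 4
  π[d](R) → 4
  R → 4
  γ[b; MAX(d)→f](R) → 3
  ρ[d/f](γ[b; MAX(d)→f](R)) → 3
  π[d](ρ[d/f](γ[b; MAX(d)→f](R))) → 3
  (π[d](R) − π[d](ρ[d/f](γ[b; MAX(d)→f](R)))) → 1

== RESULT ==
d
6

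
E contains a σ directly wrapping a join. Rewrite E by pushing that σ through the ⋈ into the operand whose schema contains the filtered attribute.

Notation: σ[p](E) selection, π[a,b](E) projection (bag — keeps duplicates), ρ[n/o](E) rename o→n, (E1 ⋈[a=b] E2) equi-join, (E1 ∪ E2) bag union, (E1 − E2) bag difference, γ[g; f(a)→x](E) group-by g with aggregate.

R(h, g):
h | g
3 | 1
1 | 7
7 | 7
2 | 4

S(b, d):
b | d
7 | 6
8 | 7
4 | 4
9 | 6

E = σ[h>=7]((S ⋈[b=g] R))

σ filters on h, owned by the right side.
E' = (S ⋈[b=g] σ[h>=7](R))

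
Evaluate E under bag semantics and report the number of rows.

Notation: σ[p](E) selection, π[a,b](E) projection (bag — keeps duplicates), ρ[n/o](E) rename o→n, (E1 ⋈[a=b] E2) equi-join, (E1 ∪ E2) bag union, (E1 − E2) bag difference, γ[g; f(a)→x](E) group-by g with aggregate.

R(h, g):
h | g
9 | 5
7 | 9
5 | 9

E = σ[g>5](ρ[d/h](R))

Stepwise |·|:
  R → 3
  ρ[d/h](R) → 3
  σ[g>5](ρ[d/h](R)) → 2

|E| = 2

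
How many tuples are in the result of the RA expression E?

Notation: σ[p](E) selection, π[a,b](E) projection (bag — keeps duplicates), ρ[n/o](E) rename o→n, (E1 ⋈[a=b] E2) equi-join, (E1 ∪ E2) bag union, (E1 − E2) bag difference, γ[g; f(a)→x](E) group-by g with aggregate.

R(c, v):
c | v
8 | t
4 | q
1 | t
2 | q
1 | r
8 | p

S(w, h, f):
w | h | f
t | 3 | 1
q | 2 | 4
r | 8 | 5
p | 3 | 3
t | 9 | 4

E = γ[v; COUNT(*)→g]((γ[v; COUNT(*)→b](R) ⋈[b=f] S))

Per-node cardinality:
  R → 6
  γ[v; COUNT(*)→b](R) → 4
  S → 5
  (γ[v; COUNT(*)→b](R) ⋈[b=f] S) → 2
  γ[v; COUNT(*)→g]((γ[v; COUNT(*)→b](R) ⋈[b=f] S)) → 2

|E| = 2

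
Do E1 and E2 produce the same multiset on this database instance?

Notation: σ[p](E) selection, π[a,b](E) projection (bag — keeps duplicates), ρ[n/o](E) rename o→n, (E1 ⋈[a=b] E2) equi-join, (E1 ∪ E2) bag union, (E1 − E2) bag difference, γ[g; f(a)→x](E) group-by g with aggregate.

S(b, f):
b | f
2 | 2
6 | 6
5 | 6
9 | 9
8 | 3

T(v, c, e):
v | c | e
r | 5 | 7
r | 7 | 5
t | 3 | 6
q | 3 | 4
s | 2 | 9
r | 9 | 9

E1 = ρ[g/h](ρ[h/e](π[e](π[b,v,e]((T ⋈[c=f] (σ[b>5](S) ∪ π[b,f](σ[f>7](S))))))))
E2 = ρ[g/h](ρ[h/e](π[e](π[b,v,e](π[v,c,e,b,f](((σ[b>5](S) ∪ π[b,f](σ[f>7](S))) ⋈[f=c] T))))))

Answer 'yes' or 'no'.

E1 stepwise |·|:
  T → 6
  S → 5
  σ[b>5](S) → 3
  S → 5
  σ[f>7](S) → 1
  π[b,f](σ[f>7](S)) → 1
  (σ[b>5](S) ∪ π[b,f](σ[f>7](S))) → 4
  (T ⋈[c=f] (σ[b>5](S) ∪ π[b,f](σ[f>7](S)))) → 4
  π[b,v,e]((T ⋈[c=f] (σ[b>5](S) ∪ π[b,f](σ[f>7](S))))) → 4
  π[e](π[b,v,e]((T ⋈[c=f] (σ[b>5](S) ∪ π[b,f](σ[f>7](S)))))) → 4
  ρ[h/e](π[e](π[b,v,e]((T ⋈[c=f] (σ[b>5](S) ∪ π[b,f](σ[f>7](S))))))) → 4
  ρ[g/h](ρ[h/e](π[e](π[b,v,e]((T ⋈[c=f] (σ[b>5](S) ∪ π[b,f](σ[f>7](S)))))))) → 4
E2 stepwise |·|:
  S → 5
  σ[b>5](S) → 3
  S → 5
  σ[f>7](S) → 1
  π[b,f](σ[f>7](S)) → 1
  (σ[b>5](S) ∪ π[b,f](σ[f>7](S))) → 4
  T → 6
  ((σ[b>5](S) ∪ π[b,f](σ[f>7](S))) ⋈[f=c] T) → 4
  π[v,c,e,b,f](((σ[b>5](S) ∪ π[b,f](σ[f>7](S))) ⋈[f=c] T)) → 4
  π[b,v,e](π[v,c,e,b,f](((σ[b>5](S) ∪ π[b,f](σ[f>7](S))) ⋈[f=c] T))) → 4
  π[e](π[b,v,e](π[v,c,e,b,f](((σ[b>5](S) ∪ π[b,f](σ[f>7](S))) ⋈[f=c] T)))) → 4
  ρ[h/e](π[e](π[b,v,e](π[v,c,e,b,f](((σ[b>5](S) ∪ π[b,f](σ[f>7](S))) ⋈[f=c] T))))) → 4
  ρ[g/h](ρ[h/e](π[e](π[b,v,e](π[v,c,e,b,f](((σ[b>5](S) ∪ π[b,f](σ[f>7](S))) ⋈[f=c] T)))))) → 4

E1 and E2 produce the same multiset:
g
4
6
9
9

yes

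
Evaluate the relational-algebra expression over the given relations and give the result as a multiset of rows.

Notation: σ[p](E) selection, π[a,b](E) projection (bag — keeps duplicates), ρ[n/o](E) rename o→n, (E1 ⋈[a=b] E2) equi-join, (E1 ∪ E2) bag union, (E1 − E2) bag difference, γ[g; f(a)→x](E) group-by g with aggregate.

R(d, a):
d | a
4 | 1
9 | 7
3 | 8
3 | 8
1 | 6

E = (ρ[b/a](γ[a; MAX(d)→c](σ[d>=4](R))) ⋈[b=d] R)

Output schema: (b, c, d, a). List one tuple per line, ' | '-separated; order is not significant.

Per-node cardinality:
  R → 5
  σ[d>=4](R) → 2
  γ[a; MAX(d)→c](σ[d>=4](R)) → 2
  ρ[b/a](γ[a; MAX(d)→c](σ[d>=4](R))) → 2
  R → 5
  (ρ[b/a](γ[a; MAX(d)→c](σ[d>=4](R))) ⋈[b=d] R) → 1

== RESULT ==
b | c | d | a
1 | 4 | 1 | 6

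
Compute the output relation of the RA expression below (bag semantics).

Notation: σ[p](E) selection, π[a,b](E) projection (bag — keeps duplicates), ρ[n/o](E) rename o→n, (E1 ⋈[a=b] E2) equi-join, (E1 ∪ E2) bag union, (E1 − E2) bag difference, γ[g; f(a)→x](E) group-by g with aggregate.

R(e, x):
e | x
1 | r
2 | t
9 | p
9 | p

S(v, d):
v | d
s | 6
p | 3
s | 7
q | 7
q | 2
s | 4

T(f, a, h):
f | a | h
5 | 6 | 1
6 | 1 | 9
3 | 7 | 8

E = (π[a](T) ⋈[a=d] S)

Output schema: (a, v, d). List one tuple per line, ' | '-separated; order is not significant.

Stepwise |·|:
  T → 3
  π[a](T) → 3
  S → 6
  (π[a](T) ⋈[a=d] S) → 3

== RESULT ==
a | v | d
6 | s | 6
7 | q | 7
7 | s | 7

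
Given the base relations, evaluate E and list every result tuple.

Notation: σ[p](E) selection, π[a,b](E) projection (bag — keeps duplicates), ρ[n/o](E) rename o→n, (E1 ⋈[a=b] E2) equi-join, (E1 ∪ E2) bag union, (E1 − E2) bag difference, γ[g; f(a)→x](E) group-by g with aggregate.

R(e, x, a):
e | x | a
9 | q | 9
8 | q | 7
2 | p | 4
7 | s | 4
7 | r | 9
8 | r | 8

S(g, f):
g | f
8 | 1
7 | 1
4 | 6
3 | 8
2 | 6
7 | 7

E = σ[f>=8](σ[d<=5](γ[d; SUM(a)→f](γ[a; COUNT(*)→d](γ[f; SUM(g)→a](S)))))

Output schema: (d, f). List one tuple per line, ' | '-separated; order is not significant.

Per-node cardinality:
  S → 6
  γ[f; SUM(g)→a](S) → 4
  γ[a; COUNT(*)→d](γ[f; SUM(g)→a](S)) → 4
  γ[d; SUM(a)→f](γ[a; COUNT(*)→d](γ[f; SUM(g)→a](S))) → 1
  σ[d<=5](γ[d; SUM(a)→f](γ[a; COUNT(*)→d](γ[f; SUM(g)→a](S)))) → 1
  σ[f>=8](σ[d<=5](γ[d; SUM(a)→f](γ[a; COUNT(*)→d](γ[f; SUM(g)→a](S))))) → 1

== RESULT ==
d | f
1 | 31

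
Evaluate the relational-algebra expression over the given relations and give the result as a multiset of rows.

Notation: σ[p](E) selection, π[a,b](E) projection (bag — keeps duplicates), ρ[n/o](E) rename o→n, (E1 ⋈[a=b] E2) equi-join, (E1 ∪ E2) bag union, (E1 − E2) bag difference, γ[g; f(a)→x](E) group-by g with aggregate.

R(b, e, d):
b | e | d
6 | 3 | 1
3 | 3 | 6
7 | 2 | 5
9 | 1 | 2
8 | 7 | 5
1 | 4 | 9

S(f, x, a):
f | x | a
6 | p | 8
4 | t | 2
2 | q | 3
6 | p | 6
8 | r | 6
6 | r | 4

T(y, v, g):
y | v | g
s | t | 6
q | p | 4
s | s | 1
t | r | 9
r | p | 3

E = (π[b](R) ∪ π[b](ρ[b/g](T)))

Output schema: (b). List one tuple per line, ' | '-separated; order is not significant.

Per-node cardinality:
  R → 6
  π[b](R) → 6
  T → 5
  ρ[b/g](T) → 5
  π[b](ρ[b/g](T)) → 5
  (π[b](R) ∪ π[b](ρ[b/g](T))) → 11

== RESULT ==
b
1
1
3
3
4
6
6
7
8
9
9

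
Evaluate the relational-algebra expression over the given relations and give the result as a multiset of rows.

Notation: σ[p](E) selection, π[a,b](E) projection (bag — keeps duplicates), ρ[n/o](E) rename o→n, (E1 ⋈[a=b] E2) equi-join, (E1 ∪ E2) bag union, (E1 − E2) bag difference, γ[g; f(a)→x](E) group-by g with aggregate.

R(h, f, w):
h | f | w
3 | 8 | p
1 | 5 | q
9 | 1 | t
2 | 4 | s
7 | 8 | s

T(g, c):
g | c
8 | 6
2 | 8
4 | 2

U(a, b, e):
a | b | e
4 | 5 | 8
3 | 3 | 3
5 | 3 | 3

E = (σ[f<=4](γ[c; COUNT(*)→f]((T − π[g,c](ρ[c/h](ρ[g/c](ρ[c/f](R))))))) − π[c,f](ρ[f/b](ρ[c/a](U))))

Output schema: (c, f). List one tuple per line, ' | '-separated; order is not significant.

Subexpression sizes:
  T → 3
  R → 5
  ρ[c/f](R) → 5
  ρ[g/c](ρ[c/f](R)) → 5
  ρ[c/h](ρ[g/c](ρ[c/f](R))) → 5
  π[g,c](ρ[c/h](ρ[g/c](ρ[c/f](R)))) → 5
  (T − π[g,c](ρ[c/h](ρ[g/c](ρ[c/f](R))))) → 2
  γ[c; COUNT(*)→f]((T − π[g,c](ρ[c/h](ρ[g/c](ρ[c/f](R)))))) → 2
  σ[f<=4](γ[c; COUNT(*)→f]((T − π[g,c](ρ[c/h](ρ[g/c](ρ[c/f](R))))))) → 2
  U → 3
  ρ[c/a](U) → 3
  ρ[f/b](ρ[c/a](U)) → 3
  π[c,f](ρ[f/b](ρ[c/a](U))) → 3
  (σ[f<=4](γ[c; COUNT(*)→f]((T − π[g,c](ρ[c/h](ρ[g/c](ρ[c/f](R))))))) − π[c,f](ρ[f/b](ρ[c/a](U)))) → 2

== RESULT ==
c | f
6 | 1
8 | 1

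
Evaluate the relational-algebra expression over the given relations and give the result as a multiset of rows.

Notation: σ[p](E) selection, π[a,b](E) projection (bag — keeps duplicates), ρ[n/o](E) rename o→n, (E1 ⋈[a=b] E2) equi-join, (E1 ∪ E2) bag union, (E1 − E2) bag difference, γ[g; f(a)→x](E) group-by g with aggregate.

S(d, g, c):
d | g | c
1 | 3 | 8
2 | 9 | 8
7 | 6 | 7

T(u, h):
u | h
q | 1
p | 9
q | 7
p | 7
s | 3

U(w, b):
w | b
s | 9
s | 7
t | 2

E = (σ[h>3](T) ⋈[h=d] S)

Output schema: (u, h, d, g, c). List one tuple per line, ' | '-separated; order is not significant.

Subexpression sizes:
  T → 5
  σ[h>3](T) → 3
  S → 3
  (σ[h>3](T) ⋈[h=d] S) → 2

== RESULT ==
u | h | d | g | c
p | 7 | 7 | 6 | 7
q | 7 | 7 | 6 | 7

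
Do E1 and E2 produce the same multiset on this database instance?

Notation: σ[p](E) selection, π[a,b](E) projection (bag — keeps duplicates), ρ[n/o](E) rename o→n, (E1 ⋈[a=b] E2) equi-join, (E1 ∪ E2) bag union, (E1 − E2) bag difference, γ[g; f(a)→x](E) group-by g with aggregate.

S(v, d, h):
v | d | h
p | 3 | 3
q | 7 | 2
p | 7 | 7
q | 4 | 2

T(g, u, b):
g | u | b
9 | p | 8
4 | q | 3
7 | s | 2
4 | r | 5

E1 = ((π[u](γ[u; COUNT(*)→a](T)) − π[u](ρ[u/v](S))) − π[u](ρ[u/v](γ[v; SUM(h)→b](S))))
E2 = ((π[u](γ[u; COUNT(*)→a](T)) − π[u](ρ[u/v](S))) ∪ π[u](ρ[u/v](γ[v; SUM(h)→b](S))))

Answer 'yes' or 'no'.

E1 stepwise |·|:
  T → 4
  γ[u; COUNT(*)→a](T) → 4
  π[u](γ[u; COUNT(*)→a](T)) → 4
  S → 4
  ρ[u/v](S) → 4
  π[u](ρ[u/v](S)) → 4
  (π[u](γ[u; COUNT(*)→a](T)) − π[u](ρ[u/v](S))) → 2
  S → 4
  γ[v; SUM(h)→b](S) → 2
  ρ[u/v](γ[v; SUM(h)→b](S)) → 2
  π[u](ρ[u/v](γ[v; SUM(h)→b](S))) → 2
  ((π[u](γ[u; COUNT(*)→a](T)) − π[u](ρ[u/v](S))) − π[u](ρ[u/v](γ[v; SUM(h)→b](S)))) → 2
E2 stepwise |·|:
  T → 4
  γ[u; COUNT(*)→a](T) → 4
  π[u](γ[u; COUNT(*)→a](T)) → 4
  S → 4
  ρ[u/v](S) → 4
  π[u](ρ[u/v](S)) → 4
  (π[u](γ[u; COUNT(*)→a](T)) − π[u](ρ[u/v](S))) → 2
  S → 4
  γ[v; SUM(h)→b](S) → 2
  ρ[u/v](γ[v; SUM(h)→b](S)) → 2
  π[u](ρ[u/v](γ[v; SUM(h)→b](S))) → 2
  ((π[u](γ[u; COUNT(*)→a](T)) − π[u](ρ[u/v](S))) ∪ π[u](ρ[u/v](γ[v; SUM(h)→b](S)))) → 4

E1 result:
u
r
s
E2 result:
u
p
q
r
s
Witness: ('p',) appears 0× in E1 but 1× in E2.

no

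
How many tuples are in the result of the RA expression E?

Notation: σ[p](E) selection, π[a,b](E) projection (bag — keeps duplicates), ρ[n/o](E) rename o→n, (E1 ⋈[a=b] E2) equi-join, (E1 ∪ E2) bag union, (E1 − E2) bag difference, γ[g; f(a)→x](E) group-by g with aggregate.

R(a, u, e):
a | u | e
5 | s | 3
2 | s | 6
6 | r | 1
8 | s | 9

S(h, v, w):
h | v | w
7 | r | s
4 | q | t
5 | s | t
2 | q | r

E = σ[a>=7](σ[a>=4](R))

Per-node cardinality:
  R → 4
  σ[a>=4](R) → 3
  σ[a>=7](σ[a>=4](R)) → 1

|E| = 1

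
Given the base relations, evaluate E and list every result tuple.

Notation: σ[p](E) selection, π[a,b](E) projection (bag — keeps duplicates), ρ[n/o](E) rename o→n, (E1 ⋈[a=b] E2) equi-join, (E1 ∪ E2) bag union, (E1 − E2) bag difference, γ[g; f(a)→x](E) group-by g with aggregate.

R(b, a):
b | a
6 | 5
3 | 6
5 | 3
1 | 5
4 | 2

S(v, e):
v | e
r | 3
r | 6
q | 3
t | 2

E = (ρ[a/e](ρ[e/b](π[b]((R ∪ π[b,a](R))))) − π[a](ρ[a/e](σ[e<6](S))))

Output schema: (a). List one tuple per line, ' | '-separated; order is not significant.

Stepwise |·|:
  R → 5
  R → 5
  π[b,a](R) → 5
  (R ∪ π[b,a](R)) → 10
  π[b]((R ∪ π[b,a](R))) → 10
  ρ[e/b](π[b]((R ∪ π[b,a](R)))) → 10
  ρ[a/e](ρ[e/b](π[b]((R ∪ π[b,a](R))))) → 10
  S → 4
  σ[e<6](S) → 3
  ρ[a/e](σ[e<6](S)) → 3
  π[a](ρ[a/e](σ[e<6](S))) → 3
  (ρ[a/e](ρ[e/b](π[b]((R ∪ π[b,a](R))))) − π[a](ρ[a/e](σ[e<6](S)))) → 8

== RESULT ==
a
1
1
4
4
5
5
6
6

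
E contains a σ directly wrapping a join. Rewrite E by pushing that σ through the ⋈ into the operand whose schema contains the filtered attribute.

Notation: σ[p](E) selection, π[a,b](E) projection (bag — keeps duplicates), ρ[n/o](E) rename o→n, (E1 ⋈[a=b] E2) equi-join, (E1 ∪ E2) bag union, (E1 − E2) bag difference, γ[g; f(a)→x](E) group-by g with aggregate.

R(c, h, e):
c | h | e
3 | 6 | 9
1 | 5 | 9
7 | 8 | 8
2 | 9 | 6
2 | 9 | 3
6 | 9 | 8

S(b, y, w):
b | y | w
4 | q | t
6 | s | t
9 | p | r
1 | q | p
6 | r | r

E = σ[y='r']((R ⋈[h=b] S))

σ filters on y, owned by the right side.
E' = (R ⋈[h=b] σ[y='r'](S))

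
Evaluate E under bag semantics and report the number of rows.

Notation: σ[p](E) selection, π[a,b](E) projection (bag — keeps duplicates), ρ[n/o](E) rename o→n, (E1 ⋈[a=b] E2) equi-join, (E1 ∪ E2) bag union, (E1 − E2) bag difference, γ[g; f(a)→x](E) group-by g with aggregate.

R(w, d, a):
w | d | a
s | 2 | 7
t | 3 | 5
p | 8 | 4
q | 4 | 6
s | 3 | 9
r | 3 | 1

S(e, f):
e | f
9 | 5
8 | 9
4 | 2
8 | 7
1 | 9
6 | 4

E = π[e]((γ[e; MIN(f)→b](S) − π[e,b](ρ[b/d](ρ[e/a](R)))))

Per-node cardinality:
  S → 6
  γ[e; MIN(f)→b](S) → 5
  R → 6
  ρ[e/a](R) → 6
  ρ[b/d](ρ[e/a](R)) → 6
  π[e,b](ρ[b/d](ρ[e/a](R))) → 6
  (γ[e; MIN(f)→b](S) − π[e,b](ρ[b/d](ρ[e/a](R)))) → 4
  π[e]((γ[e; MIN(f)→b](S) − π[e,b](ρ[b/d](ρ[e/a](R))))) → 4

|E| = 4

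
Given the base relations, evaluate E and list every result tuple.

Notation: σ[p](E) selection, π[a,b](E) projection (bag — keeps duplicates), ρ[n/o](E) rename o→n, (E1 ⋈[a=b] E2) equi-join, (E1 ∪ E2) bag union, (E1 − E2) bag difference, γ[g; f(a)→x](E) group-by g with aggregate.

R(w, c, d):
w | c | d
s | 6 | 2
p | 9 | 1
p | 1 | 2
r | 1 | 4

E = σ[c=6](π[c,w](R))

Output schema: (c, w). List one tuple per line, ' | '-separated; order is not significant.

Stepwise |·|:
  R → 4
  π[c,w](R) → 4
  σ[c=6](π[c,w](R)) → 1

== RESULT ==
c | w
6 | s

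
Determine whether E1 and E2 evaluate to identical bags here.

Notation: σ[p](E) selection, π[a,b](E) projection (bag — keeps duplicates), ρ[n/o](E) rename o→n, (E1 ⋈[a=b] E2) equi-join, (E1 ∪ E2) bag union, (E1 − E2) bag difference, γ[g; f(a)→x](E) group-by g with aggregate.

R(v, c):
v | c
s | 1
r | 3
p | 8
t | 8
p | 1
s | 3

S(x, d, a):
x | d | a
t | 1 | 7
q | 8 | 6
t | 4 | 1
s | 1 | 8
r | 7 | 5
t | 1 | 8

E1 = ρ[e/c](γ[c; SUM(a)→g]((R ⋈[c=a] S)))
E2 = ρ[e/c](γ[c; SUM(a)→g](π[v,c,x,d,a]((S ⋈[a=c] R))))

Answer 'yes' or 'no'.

E1 stepwise |·|:
  R → 6
  S → 6
  (R ⋈[c=a] S) → 6
  γ[c; SUM(a)→g]((R ⋈[c=a] S)) → 2
  ρ[e/c](γ[c; SUM(a)→g]((R ⋈[c=a] S))) → 2
E2 stepwise |·|:
  S → 6
  R → 6
  (S ⋈[a=c] R) → 6
  π[v,c,x,d,a]((S ⋈[a=c] R)) → 6
  γ[c; SUM(a)→g](π[v,c,x,d,a]((S ⋈[a=c] R))) → 2
  ρ[e/c](γ[c; SUM(a)→g](π[v,c,x,d,a]((S ⋈[a=c] R)))) → 2

E1 and E2 produce the same multiset:
e | g
1 | 2
8 | 32

yes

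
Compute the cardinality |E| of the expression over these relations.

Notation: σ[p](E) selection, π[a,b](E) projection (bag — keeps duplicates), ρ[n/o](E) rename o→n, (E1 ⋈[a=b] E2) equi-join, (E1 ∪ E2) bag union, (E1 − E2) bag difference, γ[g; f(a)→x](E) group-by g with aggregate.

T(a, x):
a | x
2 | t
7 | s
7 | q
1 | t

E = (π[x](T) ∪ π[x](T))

Per-node cardinality:
  T → 4
  π[x](T) → 4
  T → 4
  π[x](T) → 4
  (π[x](T) ∪ π[x](T)) → 8

|E| = 8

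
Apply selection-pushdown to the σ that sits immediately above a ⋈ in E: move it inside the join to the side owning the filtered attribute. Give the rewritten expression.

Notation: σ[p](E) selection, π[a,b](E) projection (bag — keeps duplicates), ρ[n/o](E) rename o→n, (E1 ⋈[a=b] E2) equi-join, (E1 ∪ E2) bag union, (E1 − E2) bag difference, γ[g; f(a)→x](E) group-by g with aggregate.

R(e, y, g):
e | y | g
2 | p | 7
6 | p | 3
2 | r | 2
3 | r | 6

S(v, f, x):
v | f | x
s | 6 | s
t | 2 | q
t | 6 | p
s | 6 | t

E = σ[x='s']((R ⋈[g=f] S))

σ filters on x, owned by the right side.
E' = (R ⋈[g=f] σ[x='s'](S))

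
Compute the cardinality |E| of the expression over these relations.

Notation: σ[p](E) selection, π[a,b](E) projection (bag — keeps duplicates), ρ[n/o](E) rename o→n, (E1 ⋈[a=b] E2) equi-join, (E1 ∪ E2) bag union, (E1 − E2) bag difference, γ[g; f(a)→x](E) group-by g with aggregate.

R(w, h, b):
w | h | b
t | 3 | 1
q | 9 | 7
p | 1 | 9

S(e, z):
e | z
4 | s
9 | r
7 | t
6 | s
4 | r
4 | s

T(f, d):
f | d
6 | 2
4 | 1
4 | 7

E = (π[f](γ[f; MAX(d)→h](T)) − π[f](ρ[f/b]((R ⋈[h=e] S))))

Per-node cardinality:
  T → 3
  γ[f; MAX(d)→h](T) → 2
  π[f](γ[f; MAX(d)→h](T)) → 2
  R → 3
  S → 6
  (R ⋈[h=e] S) → 1
  ρ[f/b]((R ⋈[h=e] S)) → 1
  π[f](ρ[f/b]((R ⋈[h=e] S))) → 1
  (π[f](γ[f; MAX(d)→h](T)) − π[f](ρ[f/b]((R ⋈[h=e] S)))) → 2

|E| = 2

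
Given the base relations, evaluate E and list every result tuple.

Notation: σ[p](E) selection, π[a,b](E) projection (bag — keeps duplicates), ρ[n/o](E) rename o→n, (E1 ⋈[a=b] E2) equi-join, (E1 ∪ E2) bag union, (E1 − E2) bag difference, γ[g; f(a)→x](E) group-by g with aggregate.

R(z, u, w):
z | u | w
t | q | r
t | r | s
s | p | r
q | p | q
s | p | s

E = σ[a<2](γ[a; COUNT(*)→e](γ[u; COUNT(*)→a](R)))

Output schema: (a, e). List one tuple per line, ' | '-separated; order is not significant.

Per-node cardinality:
  R → 5
  γ[u; COUNT(*)→a](R) → 3
  γ[a; COUNT(*)→e](γ[u; COUNT(*)→a](R)) → 2
  σ[a<2](γ[a; COUNT(*)→e](γ[u; COUNT(*)→a](R))) → 1

== RESULT ==
a | e
1 | 2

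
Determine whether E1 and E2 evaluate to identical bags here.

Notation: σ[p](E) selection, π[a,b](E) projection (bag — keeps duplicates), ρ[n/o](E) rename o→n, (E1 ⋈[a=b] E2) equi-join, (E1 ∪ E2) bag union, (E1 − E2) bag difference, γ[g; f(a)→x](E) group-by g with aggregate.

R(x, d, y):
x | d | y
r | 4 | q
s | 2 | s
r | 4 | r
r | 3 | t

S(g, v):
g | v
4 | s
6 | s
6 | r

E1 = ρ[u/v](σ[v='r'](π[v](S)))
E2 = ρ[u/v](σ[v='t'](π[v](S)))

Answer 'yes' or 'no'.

E1 stepwise |·|:
  S → 3
  π[v](S) → 3
  σ[v='r'](π[v](S)) → 1
  ρ[u/v](σ[v='r'](π[v](S))) → 1
E2 stepwise |·|:
  S → 3
  π[v](S) → 3
  σ[v='t'](π[v](S)) → 0
  ρ[u/v](σ[v='t'](π[v](S))) → 0

E1 result:
u
r
E2 result:
u
(0 rows)
Witness: ('r',) appears 1× in E1 but 0× in E2.

no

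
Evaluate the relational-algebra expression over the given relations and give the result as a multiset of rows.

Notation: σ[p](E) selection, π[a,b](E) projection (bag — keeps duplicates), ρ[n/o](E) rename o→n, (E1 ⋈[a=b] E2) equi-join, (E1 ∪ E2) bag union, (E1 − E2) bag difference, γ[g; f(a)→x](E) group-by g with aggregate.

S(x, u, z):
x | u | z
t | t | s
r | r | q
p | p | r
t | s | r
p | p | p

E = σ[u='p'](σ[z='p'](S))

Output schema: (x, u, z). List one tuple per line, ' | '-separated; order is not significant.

Row counts bottom-up:
  S → 5
  σ[z='p'](S) → 1
  σ[u='p'](σ[z='p'](S)) → 1

== RESULT ==
x | u | z
p | p | p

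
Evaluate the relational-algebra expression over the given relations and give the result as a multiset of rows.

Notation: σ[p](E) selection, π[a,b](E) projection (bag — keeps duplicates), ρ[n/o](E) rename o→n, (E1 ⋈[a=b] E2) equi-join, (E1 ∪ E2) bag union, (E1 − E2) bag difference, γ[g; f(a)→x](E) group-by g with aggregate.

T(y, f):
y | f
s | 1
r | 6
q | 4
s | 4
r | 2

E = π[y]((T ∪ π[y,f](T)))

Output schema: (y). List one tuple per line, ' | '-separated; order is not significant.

Subexpression sizes:
  T → 5
  T → 5
  π[y,f](T) → 5
  (T ∪ π[y,f](T)) → 10
  π[y]((T ∪ π[y,f](T))) → 10

== RESULT ==
y
q
q
r
r
r
r
s
s
s
s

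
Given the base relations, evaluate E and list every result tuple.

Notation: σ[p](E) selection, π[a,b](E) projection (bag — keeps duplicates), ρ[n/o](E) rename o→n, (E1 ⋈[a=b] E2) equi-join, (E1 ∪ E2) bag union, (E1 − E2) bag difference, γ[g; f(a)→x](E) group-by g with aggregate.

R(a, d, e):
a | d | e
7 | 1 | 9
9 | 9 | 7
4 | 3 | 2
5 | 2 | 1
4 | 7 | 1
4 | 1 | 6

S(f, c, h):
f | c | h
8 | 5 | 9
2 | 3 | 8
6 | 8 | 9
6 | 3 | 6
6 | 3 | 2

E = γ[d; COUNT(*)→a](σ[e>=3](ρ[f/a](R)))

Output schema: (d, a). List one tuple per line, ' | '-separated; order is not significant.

Stepwise |·|:
  R → 6
  ρ[f/a](R) → 6
  σ[e>=3](ρ[f/a](R)) → 3
  γ[d; COUNT(*)→a](σ[e>=3](ρ[f/a](R))) → 2

== RESULT ==
d | a
1 | 2
9 | 1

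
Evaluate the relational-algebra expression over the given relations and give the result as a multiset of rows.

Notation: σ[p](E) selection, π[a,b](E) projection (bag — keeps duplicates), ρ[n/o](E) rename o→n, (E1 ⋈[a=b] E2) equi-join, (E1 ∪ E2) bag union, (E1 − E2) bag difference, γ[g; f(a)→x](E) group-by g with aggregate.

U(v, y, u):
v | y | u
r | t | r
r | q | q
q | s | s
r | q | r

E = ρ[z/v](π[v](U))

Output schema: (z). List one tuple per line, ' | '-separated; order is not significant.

Stepwise |·|:
  U → 4
  π[v](U) → 4
  ρ[z/v](π[v](U)) → 4

== RESULT ==
z
q
r
r
r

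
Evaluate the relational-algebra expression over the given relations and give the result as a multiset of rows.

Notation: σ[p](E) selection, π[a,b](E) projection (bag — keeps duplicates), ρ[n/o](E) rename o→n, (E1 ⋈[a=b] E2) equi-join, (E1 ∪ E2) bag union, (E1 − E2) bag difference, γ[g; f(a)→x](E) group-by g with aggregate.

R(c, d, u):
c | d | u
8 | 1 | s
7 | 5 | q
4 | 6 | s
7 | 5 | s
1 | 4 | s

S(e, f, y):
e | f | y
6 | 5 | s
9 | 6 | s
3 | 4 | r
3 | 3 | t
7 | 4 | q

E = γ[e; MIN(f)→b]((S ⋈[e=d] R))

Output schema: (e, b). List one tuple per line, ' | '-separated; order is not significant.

Subexpression sizes:
  S → 5
  R → 5
  (S ⋈[e=d] R) → 1
  γ[e; MIN(f)→b]((S ⋈[e=d] R)) → 1

== RESULT ==
e | b
6 | 5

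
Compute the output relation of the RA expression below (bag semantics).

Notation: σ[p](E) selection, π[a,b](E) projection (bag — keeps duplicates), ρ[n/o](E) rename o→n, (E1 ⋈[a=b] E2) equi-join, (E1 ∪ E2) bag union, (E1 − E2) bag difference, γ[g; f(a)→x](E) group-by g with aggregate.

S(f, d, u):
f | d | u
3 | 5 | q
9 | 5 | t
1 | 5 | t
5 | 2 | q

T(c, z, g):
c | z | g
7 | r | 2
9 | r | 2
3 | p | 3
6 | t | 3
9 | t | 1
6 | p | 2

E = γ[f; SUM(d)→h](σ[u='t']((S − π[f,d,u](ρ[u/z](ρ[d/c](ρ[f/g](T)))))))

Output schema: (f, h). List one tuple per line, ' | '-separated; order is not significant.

Row counts bottom-up:
  S → 4
  T → 6
  ρ[f/g](T) → 6
  ρ[d/c](ρ[f/g](T)) → 6
  ρ[u/z](ρ[d/c](ρ[f/g](T))) → 6
  π[f,d,u](ρ[u/z](ρ[d/c](ρ[f/g](T)))) → 6
  (S − π[f,d,u](ρ[u/z](ρ[d/c](ρ[f/g](T))))) → 4
  σ[u='t']((S − π[f,d,u](ρ[u/z](ρ[d/c](ρ[f/g](T)))))) → 2
  γ[f; SUM(d)→h](σ[u='t']((S − π[f,d,u](ρ[u/z](ρ[d/c](ρ[f/g](T))))))) → 2

== RESULT ==
f | h
1 | 5
9 | 5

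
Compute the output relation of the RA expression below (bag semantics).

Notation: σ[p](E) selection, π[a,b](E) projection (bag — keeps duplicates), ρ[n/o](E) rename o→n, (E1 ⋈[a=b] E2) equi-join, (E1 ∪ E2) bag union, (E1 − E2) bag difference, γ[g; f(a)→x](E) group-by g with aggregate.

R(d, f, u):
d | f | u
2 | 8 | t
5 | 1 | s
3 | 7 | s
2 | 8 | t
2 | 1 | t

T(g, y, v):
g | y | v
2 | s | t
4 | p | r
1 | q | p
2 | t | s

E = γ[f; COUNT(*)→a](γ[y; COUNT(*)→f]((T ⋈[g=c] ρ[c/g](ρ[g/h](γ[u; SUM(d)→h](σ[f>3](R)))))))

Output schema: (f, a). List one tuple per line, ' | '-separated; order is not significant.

Stepwise |·|:
  T → 4
  R → 5
  σ[f>3](R) → 3
  γ[u; SUM(d)→h](σ[f>3](R)) → 2
  ρ[g/h](γ[u; SUM(d)→h](σ[f>3](R))) → 2
  ρ[c/g](ρ[g/h](γ[u; SUM(d)→h](σ[f>3](R)))) → 2
  (T ⋈[g=c] ρ[c/g](ρ[g/h](γ[u; SUM(d)→h](σ[f>3](R))))) → 1
  γ[y; COUNT(*)→f]((T ⋈[g=c] ρ[c/g](ρ[g/h](γ[u; SUM(d)→h](σ[f>3](R)))))) → 1
  γ[f; COUNT(*)→a](γ[y; COUNT(*)→f]((T ⋈[g=c] ρ[c/g](ρ[g/h](γ[u; SUM(d)→h](σ[f>3](R))))))) → 1

== RESULT ==
f | a
1 | 1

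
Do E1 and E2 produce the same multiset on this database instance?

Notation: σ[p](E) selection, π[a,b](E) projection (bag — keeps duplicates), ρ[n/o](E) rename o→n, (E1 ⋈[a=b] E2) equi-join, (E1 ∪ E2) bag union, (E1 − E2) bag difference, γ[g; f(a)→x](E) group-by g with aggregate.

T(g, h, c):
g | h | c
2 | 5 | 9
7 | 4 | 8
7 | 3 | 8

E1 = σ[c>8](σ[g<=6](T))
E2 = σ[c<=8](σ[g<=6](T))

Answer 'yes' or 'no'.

E1 row counts bottom-up:
  T → 3
  σ[g<=6](T) → 1
  σ[c>8](σ[g<=6](T)) → 1
E2 row counts bottom-up:
  T → 3
  σ[g<=6](T) → 1
  σ[c<=8](σ[g<=6](T)) → 0

E1 result:
g | h | c
2 | 5 | 9
E2 result:
g | h | c
(0 rows)
Witness: (2, 5, 9) appears 1× in E1 but 0× in E2.

no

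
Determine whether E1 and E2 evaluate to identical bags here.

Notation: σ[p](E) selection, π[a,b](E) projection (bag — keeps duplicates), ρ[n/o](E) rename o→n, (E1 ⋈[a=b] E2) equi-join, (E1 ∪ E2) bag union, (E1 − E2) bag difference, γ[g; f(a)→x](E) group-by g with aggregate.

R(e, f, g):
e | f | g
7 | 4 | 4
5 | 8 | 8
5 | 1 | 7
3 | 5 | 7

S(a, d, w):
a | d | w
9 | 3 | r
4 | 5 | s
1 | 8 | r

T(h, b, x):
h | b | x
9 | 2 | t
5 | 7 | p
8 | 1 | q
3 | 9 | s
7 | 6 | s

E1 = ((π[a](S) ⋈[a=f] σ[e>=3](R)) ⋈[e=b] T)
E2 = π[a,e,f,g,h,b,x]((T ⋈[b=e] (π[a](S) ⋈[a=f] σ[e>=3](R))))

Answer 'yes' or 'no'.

E1 subexpression sizes:
  S → 3
  π[a](S) → 3
  R → 4
  σ[e>=3](R) → 4
  (π[a](S) ⋈[a=f] σ[e>=3](R)) → 2
  T → 5
  ((π[a](S) ⋈[a=f] σ[e>=3](R)) ⋈[e=b] T) → 1
E2 subexpression sizes:
  T → 5
  S → 3
  π[a](S) → 3
  R → 4
  σ[e>=3](R) → 4
  (π[a](S) ⋈[a=f] σ[e>=3](R)) → 2
  (T ⋈[b=e] (π[a](S) ⋈[a=f] σ[e>=3](R))) → 1
  π[a,e,f,g,h,b,x]((T ⋈[b=e] (π[a](S) ⋈[a=f] σ[e>=3](R)))) → 1

E1 and E2 produce the same multiset:
a | e | f | g | h | b | x
4 | 7 | 4 | 4 | 5 | 7 | p

yes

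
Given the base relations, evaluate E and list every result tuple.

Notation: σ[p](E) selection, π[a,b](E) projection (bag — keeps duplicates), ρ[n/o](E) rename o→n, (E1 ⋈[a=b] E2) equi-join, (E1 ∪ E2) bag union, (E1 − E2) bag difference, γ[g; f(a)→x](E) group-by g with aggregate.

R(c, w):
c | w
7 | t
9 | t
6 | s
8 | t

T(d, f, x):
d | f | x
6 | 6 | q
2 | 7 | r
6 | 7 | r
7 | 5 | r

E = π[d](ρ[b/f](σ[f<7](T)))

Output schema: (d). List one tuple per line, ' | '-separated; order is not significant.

Row counts bottom-up:
  T → 4
  σ[f<7](T) → 2
  ρ[b/f](σ[f<7](T)) → 2
  π[d](ρ[b/f](σ[f<7](T))) → 2

== RESULT ==
d
6
7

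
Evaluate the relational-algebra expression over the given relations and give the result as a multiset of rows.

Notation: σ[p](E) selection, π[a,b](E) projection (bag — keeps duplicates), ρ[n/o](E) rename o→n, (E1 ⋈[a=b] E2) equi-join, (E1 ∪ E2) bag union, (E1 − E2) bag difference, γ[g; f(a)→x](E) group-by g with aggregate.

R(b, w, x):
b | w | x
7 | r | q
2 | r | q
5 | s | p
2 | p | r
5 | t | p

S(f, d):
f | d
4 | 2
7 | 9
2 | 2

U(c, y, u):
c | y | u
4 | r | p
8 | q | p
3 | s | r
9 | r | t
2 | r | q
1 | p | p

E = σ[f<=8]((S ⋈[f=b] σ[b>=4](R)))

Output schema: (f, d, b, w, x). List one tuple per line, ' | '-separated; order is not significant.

Subexpression sizes:
  S → 3
  R → 5
  σ[b>=4](R) → 3
  (S ⋈[f=b] σ[b>=4](R)) → 1
  σ[f<=8]((S ⋈[f=b] σ[b>=4](R))) → 1

== RESULT ==
f | d | b | w | x
7 | 9 | 7 | r | q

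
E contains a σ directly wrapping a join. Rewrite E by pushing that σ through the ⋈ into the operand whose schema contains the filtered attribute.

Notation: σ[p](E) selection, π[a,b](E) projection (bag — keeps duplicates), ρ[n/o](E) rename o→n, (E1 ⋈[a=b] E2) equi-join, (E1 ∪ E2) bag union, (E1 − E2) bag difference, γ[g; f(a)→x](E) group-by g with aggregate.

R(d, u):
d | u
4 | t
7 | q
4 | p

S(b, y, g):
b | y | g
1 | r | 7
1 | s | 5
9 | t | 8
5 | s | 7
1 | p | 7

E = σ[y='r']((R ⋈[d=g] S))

σ filters on y, owned by the right side.
E' = (R ⋈[d=g] σ[y='r'](S))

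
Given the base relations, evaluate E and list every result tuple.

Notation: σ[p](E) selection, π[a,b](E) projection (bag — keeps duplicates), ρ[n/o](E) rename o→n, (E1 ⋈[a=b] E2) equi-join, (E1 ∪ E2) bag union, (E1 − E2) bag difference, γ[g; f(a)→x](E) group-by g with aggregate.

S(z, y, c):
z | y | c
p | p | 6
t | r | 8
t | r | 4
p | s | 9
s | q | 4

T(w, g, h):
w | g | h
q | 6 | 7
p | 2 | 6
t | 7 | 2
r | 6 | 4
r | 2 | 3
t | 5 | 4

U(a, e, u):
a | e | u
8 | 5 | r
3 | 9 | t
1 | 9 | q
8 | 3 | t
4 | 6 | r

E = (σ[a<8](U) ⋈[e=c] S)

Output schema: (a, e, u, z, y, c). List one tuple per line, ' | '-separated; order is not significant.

Subexpression sizes:
  U → 5
  σ[a<8](U) → 3
  S → 5
  (σ[a<8](U) ⋈[e=c] S) → 3

== RESULT ==
a | e | u | z | y | c
1 | 9 | q | p | s | 9
3 | 9 | t | p | s | 9
4 | 6 | r | p | p | 6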